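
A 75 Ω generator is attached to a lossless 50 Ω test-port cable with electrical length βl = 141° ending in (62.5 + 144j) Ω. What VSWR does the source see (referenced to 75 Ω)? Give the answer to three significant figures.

tan(βl) = -0.81
Z_in = Z_0·(Z_L + jZ_0·tanβl)/(Z_0 + jZ_L·tanβl) = 8.53 + j33.7 Ω
Γ_s = (Z_in − Z_s)/(Z_in + Z_s) = (-66.5 + j33.7)/(83.5 + j33.7), |Γ_s| = 0.827
VSWR = (1 + |Γ_s|)/(1 − |Γ_s|)

VSWR ≈ 10.6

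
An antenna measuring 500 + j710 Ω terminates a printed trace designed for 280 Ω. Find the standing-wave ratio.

VSWR ≈ 5.77

Γ = (Z_L − Z_0)/(Z_L + Z_0) = (220 + j710)/(780 + j710)
|Γ| = 743/1050 = 0.705
VSWR = (1 + |Γ|)/(1 − |Γ|) = 1.7/0.295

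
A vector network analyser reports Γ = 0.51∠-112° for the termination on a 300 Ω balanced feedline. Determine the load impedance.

Z_L ≈ 135 − j173 Ω

Z_L = Z_0·(1 + Γ)/(1 − Γ) = 300·(0.809 − j0.473)/(1.19 + j0.473)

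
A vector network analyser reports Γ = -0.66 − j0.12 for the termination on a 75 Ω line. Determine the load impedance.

Z_L ≈ 14.9 − j6.5 Ω

Z_L = Z_0·(1 + Γ)/(1 − Γ) = 75·(0.34 − j0.12)/(1.66 + j0.12)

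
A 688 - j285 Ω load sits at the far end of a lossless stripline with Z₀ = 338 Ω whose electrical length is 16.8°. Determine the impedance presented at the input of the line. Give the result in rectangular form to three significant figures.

Z_in ≈ 385 − j334 Ω

tan(βl) = tan(16.8°) = 0.302
Z_in = Z_0·(Z_L + jZ_0·tanβl)/(Z_0 + jZ_L·tanβl)
     = 338·(688 − j183)/(424 + j208)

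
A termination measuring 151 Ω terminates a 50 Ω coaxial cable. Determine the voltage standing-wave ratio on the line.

For a purely resistive load, VSWR = R_L/Z_0 or Z_0/R_L (whichever > 1) = 151/50

VSWR ≈ 3.02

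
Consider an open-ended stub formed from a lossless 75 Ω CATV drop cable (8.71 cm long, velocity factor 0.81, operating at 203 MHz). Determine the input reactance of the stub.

λ = v/f = 0.81·c / 203 MHz = 1.2 m
βl = 2π·l/λ = 2π × 0.0728 = 26.2°
tan(βl) = 0.492
For an open-ended stub, Z_in = −jZ_0·cot(βl) = −jZ_0/tan(βl)

X_in ≈ -152 Ω (capacitive)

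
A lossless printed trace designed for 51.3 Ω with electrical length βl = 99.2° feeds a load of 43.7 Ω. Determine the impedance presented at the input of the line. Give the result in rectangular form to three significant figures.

tan(βl) = tan(99.2°) = -6.17
Z_in = Z_0·(Z_L + jZ_0·tanβl)/(Z_0 + jZ_L·tanβl)
     = 51.3·(43.7 − j317)/(51.3 − j270)

Z_in ≈ 59.6 − j3.03 Ω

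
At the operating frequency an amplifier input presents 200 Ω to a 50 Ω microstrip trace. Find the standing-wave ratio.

VSWR ≈ 4

For a purely resistive load, VSWR = R_L/Z_0 or Z_0/R_L (whichever > 1) = 200/50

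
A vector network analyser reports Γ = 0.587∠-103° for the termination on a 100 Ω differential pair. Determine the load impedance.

Z_L ≈ 40.7 − j71.1 Ω

Z_L = Z_0·(1 + Γ)/(1 − Γ) = 100·(0.868 − j0.572)/(1.13 + j0.572)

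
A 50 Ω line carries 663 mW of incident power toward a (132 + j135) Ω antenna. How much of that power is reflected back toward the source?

P_reflected ≈ 322 mW

|Γ| = |(82 + j135)/(182 + j135)| = 0.697
|Γ|² = 0.486
P_refl = |Γ|²·P_inc = 322 mW, P_del = (1 − |Γ|²)·P_inc = 341 mW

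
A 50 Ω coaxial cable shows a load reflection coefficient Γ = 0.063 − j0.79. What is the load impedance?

Z_L = Z_0·(1 + Γ)/(1 − Γ) = 50·(1.06 − j0.79)/(0.937 + j0.79)

Z_L ≈ 12.4 − j52.6 Ω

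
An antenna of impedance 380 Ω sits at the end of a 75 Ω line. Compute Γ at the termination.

Γ = (Z_L − Z_0)/(Z_L + Z_0) = (380 − 75)/(380 + 75) = 305/455

Γ = 0.67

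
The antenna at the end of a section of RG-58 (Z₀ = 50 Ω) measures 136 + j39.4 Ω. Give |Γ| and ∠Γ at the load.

Γ ≈ 0.498 ∠ 12.7°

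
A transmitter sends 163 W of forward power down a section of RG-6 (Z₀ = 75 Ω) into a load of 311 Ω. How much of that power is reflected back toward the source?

Γ = (311 − 75)/(311 + 75) = 0.611
|Γ|² = 0.374
P_refl = |Γ|²·P_inc = 60.9 W, P_del = (1 − |Γ|²)·P_inc = 102 W

P_reflected ≈ 60.9 W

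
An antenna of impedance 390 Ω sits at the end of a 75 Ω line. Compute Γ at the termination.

Γ = 0.677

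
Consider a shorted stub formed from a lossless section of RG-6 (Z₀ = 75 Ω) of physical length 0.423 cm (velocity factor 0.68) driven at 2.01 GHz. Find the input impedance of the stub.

λ = v/f = 0.68·c / 2.01 GHz = 0.101 m
βl = 2π·l/λ = 2π × 0.0417 = 15°
tan(βl) = 0.268
For a shorted stub, Z_in = jZ_0·tan(βl)

Z_in ≈ +j20.1 Ω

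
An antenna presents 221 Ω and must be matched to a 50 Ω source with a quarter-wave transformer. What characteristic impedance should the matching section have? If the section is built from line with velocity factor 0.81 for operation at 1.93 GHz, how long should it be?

Z_qwt ≈ 105 Ω; length ≈ 3.15 cm

Z_qwt = √(Z_0·R_L) = √(50 × 221) = √11050
λ = 0.81·c/f = 0.126 m, so l = λ/4 = 0.0315 m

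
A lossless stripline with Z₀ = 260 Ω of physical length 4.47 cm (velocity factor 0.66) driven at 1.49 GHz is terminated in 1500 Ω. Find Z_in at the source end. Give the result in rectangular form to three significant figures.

λ = v/f = 0.66·c / 1.49 GHz = 0.133 m
βl = 2π·l/λ = 2π × 0.336 = 121°
tan(βl) = tan(121°) = -1.66
Z_in = Z_0·(Z_L + jZ_0·tanβl)/(Z_0 + jZ_L·tanβl)
     = 260·(1500 − j431)/(260 − j2490)

Z_in ≈ 60.8 + j150 Ω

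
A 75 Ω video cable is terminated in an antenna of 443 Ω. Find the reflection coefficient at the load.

Γ = 0.71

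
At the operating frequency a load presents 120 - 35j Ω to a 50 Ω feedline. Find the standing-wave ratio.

VSWR ≈ 2.64

Γ = (Z_L − Z_0)/(Z_L + Z_0) = (70 − j35)/(170 − j35)
|Γ| = 78.3/174 = 0.451
VSWR = (1 + |Γ|)/(1 − |Γ|) = 1.45/0.549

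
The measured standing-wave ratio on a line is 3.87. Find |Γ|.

|Γ| ≈ 0.589

|Γ| = (S − 1)/(S + 1) = (3.87 − 1)/(3.87 + 1) = 2.87/4.87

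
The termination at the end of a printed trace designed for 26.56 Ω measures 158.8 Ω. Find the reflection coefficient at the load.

Γ = (Z_L − Z_0)/(Z_L + Z_0) = (158.8 − 26.56)/(158.8 + 26.56) = 132.2/185.4

Γ = 0.713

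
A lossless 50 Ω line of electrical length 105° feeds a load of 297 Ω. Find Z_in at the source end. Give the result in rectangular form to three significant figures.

Z_in ≈ 9 + j13 Ω

tan(βl) = tan(105°) = -3.73
Z_in = Z_0·(Z_L + jZ_0·tanβl)/(Z_0 + jZ_L·tanβl)
     = 50·(297 − j187)/(50 − j1110)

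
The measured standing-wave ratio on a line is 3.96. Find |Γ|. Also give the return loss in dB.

|Γ| ≈ 0.597; return loss ≈ 4.48 dB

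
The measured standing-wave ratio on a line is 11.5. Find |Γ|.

|Γ| ≈ 0.84

|Γ| = (S − 1)/(S + 1) = (11.5 − 1)/(11.5 + 1) = 10.5/12.5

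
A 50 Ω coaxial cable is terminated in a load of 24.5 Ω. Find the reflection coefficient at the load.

Γ = (Z_L − Z_0)/(Z_L + Z_0) = (24.5 − 50)/(24.5 + 50) = -25.5/74.5

Γ = -0.342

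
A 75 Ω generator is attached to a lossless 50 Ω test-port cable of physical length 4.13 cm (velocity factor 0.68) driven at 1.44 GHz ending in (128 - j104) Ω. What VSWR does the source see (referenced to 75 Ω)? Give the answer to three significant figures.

λ = v/f = 0.68·c / 1.44 GHz = 0.142 m
βl = 2π·l/λ = 2π × 0.292 = 105°
tan(βl) = -3.74
Z_in = Z_0·(Z_L + jZ_0·tanβl)/(Z_0 + jZ_L·tanβl) = 13.9 + j23.2 Ω
Γ_s = (Z_in − Z_s)/(Z_in + Z_s) = (-61.1 + j23.2)/(88.9 + j23.2), |Γ_s| = 0.711
VSWR = (1 + |Γ_s|)/(1 − |Γ_s|)

VSWR ≈ 5.91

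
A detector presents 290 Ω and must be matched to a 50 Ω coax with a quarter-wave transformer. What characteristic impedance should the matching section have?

Z_qwt = √(Z_0·R_L) = √(50 × 290) = √14500

Z_qwt ≈ 120 Ω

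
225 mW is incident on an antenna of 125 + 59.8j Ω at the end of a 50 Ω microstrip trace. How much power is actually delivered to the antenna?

P_delivered ≈ 164 mW

|Γ| = |(75 + j59.8)/(175 + j59.8)| = 0.519
|Γ|² = 0.269
P_refl = |Γ|²·P_inc = 60.5 mW, P_del = (1 − |Γ|²)·P_inc = 164 mW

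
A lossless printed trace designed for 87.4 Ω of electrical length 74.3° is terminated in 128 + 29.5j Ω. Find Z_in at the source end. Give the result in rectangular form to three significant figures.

Z_in ≈ 64.3 − j27 Ω

tan(βl) = tan(74.3°) = 3.56
Z_in = Z_0·(Z_L + jZ_0·tanβl)/(Z_0 + jZ_L·tanβl)
     = 87.4·(128 + j340)/(-17.5 + j455)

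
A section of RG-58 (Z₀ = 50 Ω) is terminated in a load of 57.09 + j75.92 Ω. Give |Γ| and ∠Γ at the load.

Γ ≈ 0.581 ∠ 49.3°

Γ = (Z_L − Z_0)/(Z_L + Z_0) = (7.09 + j75.92)/(107.1 + j75.92)
|Γ| = 76.3/131 = 0.581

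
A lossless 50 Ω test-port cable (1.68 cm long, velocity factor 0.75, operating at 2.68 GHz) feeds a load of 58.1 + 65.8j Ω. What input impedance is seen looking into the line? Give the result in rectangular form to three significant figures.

Z_in ≈ 27.5 − j39.7 Ω

λ = v/f = 0.75·c / 2.68 GHz = 0.084 m
βl = 2π·l/λ = 2π × 0.2 = 72°
tan(βl) = tan(72°) = 3.08
Z_in = Z_0·(Z_L + jZ_0·tanβl)/(Z_0 + jZ_L·tanβl)
     = 50·(58.1 + j220)/(-153 + j179)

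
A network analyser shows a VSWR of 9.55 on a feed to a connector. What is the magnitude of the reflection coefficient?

|Γ| ≈ 0.81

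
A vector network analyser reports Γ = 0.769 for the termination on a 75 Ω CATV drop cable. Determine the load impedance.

Z_L ≈ 574 Ω

Z_L = Z_0·(1 + Γ)/(1 − Γ) = 75·(1.77)/(0.231)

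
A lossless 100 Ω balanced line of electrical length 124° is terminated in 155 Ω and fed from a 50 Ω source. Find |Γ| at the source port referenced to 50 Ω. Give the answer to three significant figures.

tan(βl) = -1.48
Z_in = Z_0·(Z_L + jZ_0·tanβl)/(Z_0 + jZ_L·tanβl) = 78.9 + j33.1 Ω
Γ_s = (Z_in − Z_s)/(Z_in + Z_s) = (28.9 + j33.1)/(129 + j33.1), |Γ_s| = 0.33

|Γ| ≈ 0.33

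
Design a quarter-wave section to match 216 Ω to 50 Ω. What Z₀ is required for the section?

Z_qwt ≈ 104 Ω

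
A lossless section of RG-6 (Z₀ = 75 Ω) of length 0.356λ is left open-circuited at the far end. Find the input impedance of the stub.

Z_in ≈ +j58.9 Ω

βl = 2π × 0.356 = 128°
tan(βl) = -1.27
For an open-circuited stub, Z_in = −jZ_0·cot(βl) = −jZ_0/tan(βl)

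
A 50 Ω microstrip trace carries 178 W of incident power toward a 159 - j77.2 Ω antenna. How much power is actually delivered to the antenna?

P_delivered ≈ 114 W

|Γ| = |(109 − j77.2)/(209 − j77.2)| = 0.599
|Γ|² = 0.359
P_refl = |Γ|²·P_inc = 64 W, P_del = (1 − |Γ|²)·P_inc = 114 W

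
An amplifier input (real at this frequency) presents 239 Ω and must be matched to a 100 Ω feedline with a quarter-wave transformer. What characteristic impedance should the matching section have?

Z_qwt ≈ 155 Ω

Z_qwt = √(Z_0·R_L) = √(100 × 239) = √23900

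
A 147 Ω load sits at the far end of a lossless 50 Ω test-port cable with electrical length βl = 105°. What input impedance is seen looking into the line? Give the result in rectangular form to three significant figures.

tan(βl) = tan(105°) = -3.73
Z_in = Z_0·(Z_L + jZ_0·tanβl)/(Z_0 + jZ_L·tanβl)
     = 50·(147 − j187)/(50 − j549)

Z_in ≈ 18.1 + j11.7 Ω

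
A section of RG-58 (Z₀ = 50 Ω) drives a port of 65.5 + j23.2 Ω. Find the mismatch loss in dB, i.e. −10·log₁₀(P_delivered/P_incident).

Γ = (15.5 + j23.2)/(115.5 + j23.2), |Γ| = 0.237
|Γ|² = 0.0561, so P_del/P_inc = 1 − |Γ|² = 0.944
ML = −10·log₁₀(1 − |Γ|²)

mismatch loss ≈ 0.251 dB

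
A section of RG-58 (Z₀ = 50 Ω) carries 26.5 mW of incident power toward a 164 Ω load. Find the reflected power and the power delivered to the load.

Γ = (164 − 50)/(164 + 50) = 0.533
|Γ|² = 0.284
P_refl = |Γ|²·P_inc = 7.52 mW, P_del = (1 − |Γ|²)·P_inc = 19 mW

P_reflected ≈ 7.52 mW; P_delivered ≈ 19 mW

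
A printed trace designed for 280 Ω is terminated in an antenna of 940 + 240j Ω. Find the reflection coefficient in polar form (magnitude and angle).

Γ = (Z_L − Z_0)/(Z_L + Z_0) = (660 + j240)/(1220 + j240)
|Γ| = 702/1240 = 0.565

Γ ≈ 0.565 ∠ 8.85°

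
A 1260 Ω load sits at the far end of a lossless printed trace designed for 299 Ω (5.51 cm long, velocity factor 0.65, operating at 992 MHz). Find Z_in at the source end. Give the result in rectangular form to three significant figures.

Z_in ≈ 73.4 + j54.3 Ω

λ = v/f = 0.65·c / 992 MHz = 0.197 m
βl = 2π·l/λ = 2π × 0.28 = 101°
tan(βl) = tan(101°) = -5.19
Z_in = Z_0·(Z_L + jZ_0·tanβl)/(Z_0 + jZ_L·tanβl)
     = 299·(1260 − j1550)/(299 − j6540)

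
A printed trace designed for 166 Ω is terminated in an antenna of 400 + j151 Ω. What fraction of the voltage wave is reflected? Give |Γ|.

|Γ| ≈ 0.475

Γ = (Z_L − Z_0)/(Z_L + Z_0) = (234 + j151)/(566 + j151)
|Γ| = 278/586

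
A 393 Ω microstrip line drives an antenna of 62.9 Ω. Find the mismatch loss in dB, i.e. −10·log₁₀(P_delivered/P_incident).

mismatch loss ≈ 3.23 dB

Γ = (62.9 − 393)/(62.9 + 393) = -0.724
|Γ|² = 0.524, so P_del/P_inc = 1 − |Γ|² = 0.476
ML = −10·log₁₀(1 − |Γ|²)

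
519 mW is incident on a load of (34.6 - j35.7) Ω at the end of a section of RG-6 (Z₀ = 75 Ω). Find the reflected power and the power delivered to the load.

P_reflected ≈ 114 mW; P_delivered ≈ 405 mW

|Γ| = |(-40.4 − j35.7)/(109.6 − j35.7)| = 0.468
|Γ|² = 0.219
P_refl = |Γ|²·P_inc = 114 mW, P_del = (1 − |Γ|²)·P_inc = 405 mW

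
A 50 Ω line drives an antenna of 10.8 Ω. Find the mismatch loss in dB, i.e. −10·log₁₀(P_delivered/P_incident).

mismatch loss ≈ 2.33 dB

Γ = (10.8 − 50)/(10.8 + 50) = -0.645
|Γ|² = 0.416, so P_del/P_inc = 1 − |Γ|² = 0.584
ML = −10·log₁₀(1 − |Γ|²)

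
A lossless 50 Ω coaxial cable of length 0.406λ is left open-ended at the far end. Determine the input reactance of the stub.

βl = 2π × 0.406 = 146°
tan(βl) = -0.67
For an open-ended stub, Z_in = −jZ_0·cot(βl) = −jZ_0/tan(βl)

X_in ≈ 74.6 Ω (inductive)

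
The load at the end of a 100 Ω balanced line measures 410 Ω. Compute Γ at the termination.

Γ = 0.608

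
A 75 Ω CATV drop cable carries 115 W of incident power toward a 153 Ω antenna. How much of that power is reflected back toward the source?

Γ = (153 − 75)/(153 + 75) = 0.342
|Γ|² = 0.117
P_refl = |Γ|²·P_inc = 13.5 W, P_del = (1 − |Γ|²)·P_inc = 102 W

P_reflected ≈ 13.5 W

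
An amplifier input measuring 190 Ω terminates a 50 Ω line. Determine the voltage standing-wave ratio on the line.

For a purely resistive load, VSWR = R_L/Z_0 or Z_0/R_L (whichever > 1) = 190/50

VSWR ≈ 3.8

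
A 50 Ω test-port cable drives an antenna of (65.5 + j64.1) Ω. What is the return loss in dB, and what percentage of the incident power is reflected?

Γ = (15.5 + j64.1)/(115.5 + j64.1), |Γ| = 0.499
RL = −20·log₁₀(0.499) = 6.03 dB
P_refl/P_inc = |Γ|² = 0.249

RL ≈ 6.03 dB; 24.9% of incident power reflected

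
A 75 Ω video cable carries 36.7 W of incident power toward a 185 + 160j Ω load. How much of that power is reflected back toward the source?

P_reflected ≈ 14.8 W

|Γ| = |(110 + j160)/(260 + j160)| = 0.636
|Γ|² = 0.405
P_refl = |Γ|²·P_inc = 14.8 W, P_del = (1 − |Γ|²)·P_inc = 21.9 W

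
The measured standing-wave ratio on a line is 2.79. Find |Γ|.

|Γ| = (S − 1)/(S + 1) = (2.79 − 1)/(2.79 + 1) = 1.79/3.79

|Γ| ≈ 0.472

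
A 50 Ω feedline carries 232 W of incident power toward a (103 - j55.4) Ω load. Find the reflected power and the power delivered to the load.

|Γ| = |(53 − j55.4)/(153 − j55.4)| = 0.471
|Γ|² = 0.222
P_refl = |Γ|²·P_inc = 51.5 W, P_del = (1 − |Γ|²)·P_inc = 180 W

P_reflected ≈ 51.5 W; P_delivered ≈ 180 W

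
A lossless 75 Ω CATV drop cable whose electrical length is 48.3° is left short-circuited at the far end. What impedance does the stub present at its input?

tan(βl) = 1.12
For a short-circuited stub, Z_in = jZ_0·tan(βl)

Z_in ≈ +j84.2 Ω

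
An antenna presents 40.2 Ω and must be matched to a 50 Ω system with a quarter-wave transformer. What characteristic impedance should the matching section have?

Z_qwt ≈ 44.8 Ω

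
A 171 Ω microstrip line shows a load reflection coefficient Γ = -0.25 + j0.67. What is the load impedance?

Z_L ≈ 41.5 + j114 Ω

Z_L = Z_0·(1 + Γ)/(1 − Γ) = 171·(0.75 + j0.67)/(1.25 − j0.67)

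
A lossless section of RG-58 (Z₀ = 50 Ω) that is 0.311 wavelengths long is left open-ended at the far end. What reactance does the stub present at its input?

βl = 2π × 0.311 = 112°
tan(βl) = -2.48
For an open-ended stub, Z_in = −jZ_0·cot(βl) = −jZ_0/tan(βl)

X_in ≈ 20.2 Ω (inductive)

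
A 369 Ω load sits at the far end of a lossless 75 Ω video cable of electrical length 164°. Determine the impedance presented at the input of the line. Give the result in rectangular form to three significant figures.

Z_in ≈ 134 + j167 Ω

tan(βl) = tan(164°) = -0.287
Z_in = Z_0·(Z_L + jZ_0·tanβl)/(Z_0 + jZ_L·tanβl)
     = 75·(369 − j21.5)/(75 − j106)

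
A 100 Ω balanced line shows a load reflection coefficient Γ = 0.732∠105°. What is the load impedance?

Z_L ≈ 24.2 + j73.9 Ω

Z_L = Z_0·(1 + Γ)/(1 − Γ) = 100·(0.811 + j0.707)/(1.19 − j0.707)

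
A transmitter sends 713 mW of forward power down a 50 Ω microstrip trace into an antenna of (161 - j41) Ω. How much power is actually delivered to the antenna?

P_delivered ≈ 497 mW

|Γ| = |(111 − j41)/(211 − j41)| = 0.551
|Γ|² = 0.303
P_refl = |Γ|²·P_inc = 216 mW, P_del = (1 − |Γ|²)·P_inc = 497 mW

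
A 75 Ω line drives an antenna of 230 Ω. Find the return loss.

Γ = (230 − 75)/(230 + 75) = 0.508
RL = −20·log₁₀|Γ| = −20·log₁₀(0.508)

RL ≈ 5.88 dB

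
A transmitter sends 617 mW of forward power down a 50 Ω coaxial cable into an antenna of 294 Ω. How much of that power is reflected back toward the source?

P_reflected ≈ 310 mW

Γ = (294 − 50)/(294 + 50) = 0.709
|Γ|² = 0.503
P_refl = |Γ|²·P_inc = 310 mW, P_del = (1 − |Γ|²)·P_inc = 307 mW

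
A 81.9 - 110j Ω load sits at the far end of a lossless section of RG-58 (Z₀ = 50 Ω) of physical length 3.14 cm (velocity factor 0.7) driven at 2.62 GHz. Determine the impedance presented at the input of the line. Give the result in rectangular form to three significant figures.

λ = v/f = 0.7·c / 2.62 GHz = 0.0802 m
βl = 2π·l/λ = 2π × 0.392 = 141°
tan(βl) = tan(141°) = -0.809
Z_in = Z_0·(Z_L + jZ_0·tanβl)/(Z_0 + jZ_L·tanβl)
     = 50·(81.9 − j150)/(-39 − j66.2)

Z_in ≈ 57.3 + j95.5 Ω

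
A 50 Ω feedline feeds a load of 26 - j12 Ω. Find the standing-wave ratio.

VSWR ≈ 2.07

Γ = (Z_L − Z_0)/(Z_L + Z_0) = (-24 − j12)/(76 − j12)
|Γ| = 26.8/76.9 = 0.349
VSWR = (1 + |Γ|)/(1 − |Γ|) = 1.35/0.651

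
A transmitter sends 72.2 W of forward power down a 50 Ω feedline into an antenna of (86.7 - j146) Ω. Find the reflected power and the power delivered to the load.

|Γ| = |(36.7 − j146)/(136.7 − j146)| = 0.753
|Γ|² = 0.567
P_refl = |Γ|²·P_inc = 40.9 W, P_del = (1 − |Γ|²)·P_inc = 31.3 W

P_reflected ≈ 40.9 W; P_delivered ≈ 31.3 W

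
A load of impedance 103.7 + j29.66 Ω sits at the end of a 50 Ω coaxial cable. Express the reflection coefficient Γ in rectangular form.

Γ ≈ 0.373 + j0.121

Γ = (Z_L − Z_0)/(Z_L + Z_0) = (53.7 + j29.66)/(153.7 + j29.66)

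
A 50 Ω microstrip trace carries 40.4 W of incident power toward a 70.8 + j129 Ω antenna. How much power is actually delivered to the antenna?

P_delivered ≈ 18.3 W

|Γ| = |(20.8 + j129)/(120.8 + j129)| = 0.739
|Γ|² = 0.547
P_refl = |Γ|²·P_inc = 22.1 W, P_del = (1 − |Γ|²)·P_inc = 18.3 W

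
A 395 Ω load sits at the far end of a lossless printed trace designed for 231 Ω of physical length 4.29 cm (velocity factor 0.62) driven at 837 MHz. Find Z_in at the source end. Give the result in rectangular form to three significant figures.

Z_in ≈ 147 − j54.2 Ω

λ = v/f = 0.62·c / 837 MHz = 0.222 m
βl = 2π·l/λ = 2π × 0.193 = 69.5°
tan(βl) = tan(69.5°) = 2.67
Z_in = Z_0·(Z_L + jZ_0·tanβl)/(Z_0 + jZ_L·tanβl)
     = 231·(395 + j618)/(231 + j1060)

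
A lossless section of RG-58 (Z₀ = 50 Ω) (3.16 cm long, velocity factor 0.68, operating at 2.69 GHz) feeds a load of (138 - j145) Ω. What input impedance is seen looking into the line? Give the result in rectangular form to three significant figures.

λ = v/f = 0.68·c / 2.69 GHz = 0.0758 m
βl = 2π·l/λ = 2π × 0.417 = 150°
tan(βl) = tan(150°) = -0.577
Z_in = Z_0·(Z_L + jZ_0·tanβl)/(Z_0 + jZ_L·tanβl)
     = 50·(138 − j174)/(-33.7 − j79.7)

Z_in ≈ 61.5 + j113 Ω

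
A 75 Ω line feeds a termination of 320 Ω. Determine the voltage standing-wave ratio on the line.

Γ = (320 − 75)/(320 + 75) = 0.62
VSWR = (1 + 0.62)/(1 − 0.62)

VSWR ≈ 4.27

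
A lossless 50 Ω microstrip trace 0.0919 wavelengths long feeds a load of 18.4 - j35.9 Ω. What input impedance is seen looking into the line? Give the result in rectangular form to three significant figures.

Z_in ≈ 11.8 − j4.2 Ω

βl = 2π × 0.0919 = 33.1°
tan(βl) = tan(33.1°) = 0.651
Z_in = Z_0·(Z_L + jZ_0·tanβl)/(Z_0 + jZ_L·tanβl)
     = 50·(18.4 − j3.33)/(73.4 + j12)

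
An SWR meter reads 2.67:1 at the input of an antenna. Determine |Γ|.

|Γ| ≈ 0.455

|Γ| = (S − 1)/(S + 1) = (2.67 − 1)/(2.67 + 1) = 1.67/3.67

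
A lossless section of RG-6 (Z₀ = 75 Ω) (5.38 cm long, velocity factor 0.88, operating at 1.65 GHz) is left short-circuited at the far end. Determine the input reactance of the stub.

X_in ≈ -125 Ω (capacitive)

λ = v/f = 0.88·c / 1.65 GHz = 0.16 m
βl = 2π·l/λ = 2π × 0.336 = 121°
tan(βl) = -1.66
For a short-circuited stub, Z_in = jZ_0·tan(βl)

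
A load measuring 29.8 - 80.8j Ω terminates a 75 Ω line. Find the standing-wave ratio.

Γ = (Z_L − Z_0)/(Z_L + Z_0) = (-45.2 − j80.8)/(104.8 − j80.8)
|Γ| = 92.6/132 = 0.7
VSWR = (1 + |Γ|)/(1 − |Γ|) = 1.7/0.3

VSWR ≈ 5.66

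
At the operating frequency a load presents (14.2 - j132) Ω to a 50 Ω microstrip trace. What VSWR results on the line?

VSWR ≈ 28.3

Γ = (Z_L − Z_0)/(Z_L + Z_0) = (-35.8 − j132)/(64.2 − j132)
|Γ| = 137/147 = 0.932
VSWR = (1 + |Γ|)/(1 − |Γ|) = 1.93/0.0682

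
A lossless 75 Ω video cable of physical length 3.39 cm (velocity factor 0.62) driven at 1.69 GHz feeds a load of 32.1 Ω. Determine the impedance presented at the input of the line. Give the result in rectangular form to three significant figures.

λ = v/f = 0.62·c / 1.69 GHz = 0.11 m
βl = 2π·l/λ = 2π × 0.308 = 111°
tan(βl) = tan(111°) = -2.62
Z_in = Z_0·(Z_L + jZ_0·tanβl)/(Z_0 + jZ_L·tanβl)
     = 75·(32.1 − j197)/(75 − j84.1)

Z_in ≈ 112 − j71.1 Ω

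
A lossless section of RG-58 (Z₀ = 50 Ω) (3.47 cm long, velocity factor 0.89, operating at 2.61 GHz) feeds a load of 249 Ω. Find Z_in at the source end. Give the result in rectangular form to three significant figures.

Z_in ≈ 13.8 + j29.6 Ω

λ = v/f = 0.89·c / 2.61 GHz = 0.102 m
βl = 2π·l/λ = 2π × 0.339 = 122°
tan(βl) = tan(122°) = -1.59
Z_in = Z_0·(Z_L + jZ_0·tanβl)/(Z_0 + jZ_L·tanβl)
     = 50·(249 − j79.7)/(50 − j397)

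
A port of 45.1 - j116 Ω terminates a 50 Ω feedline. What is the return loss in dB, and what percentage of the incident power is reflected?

RL ≈ 2.22 dB; 59.9% of incident power reflected

Γ = (-4.9 − j116)/(95.1 − j116), |Γ| = 0.774
RL = −20·log₁₀(0.774) = 2.22 dB
P_refl/P_inc = |Γ|² = 0.599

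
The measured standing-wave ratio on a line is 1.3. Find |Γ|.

|Γ| ≈ 0.13

|Γ| = (S − 1)/(S + 1) = (1.3 − 1)/(1.3 + 1) = 0.3/2.3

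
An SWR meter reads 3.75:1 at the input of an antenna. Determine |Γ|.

|Γ| ≈ 0.579

|Γ| = (S − 1)/(S + 1) = (3.75 − 1)/(3.75 + 1) = 2.75/4.75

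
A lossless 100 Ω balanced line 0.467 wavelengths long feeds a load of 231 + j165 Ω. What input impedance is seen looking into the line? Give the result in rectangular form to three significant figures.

βl = 2π × 0.467 = 168°
tan(βl) = tan(168°) = -0.21
Z_in = Z_0·(Z_L + jZ_0·tanβl)/(Z_0 + jZ_L·tanβl)
     = 100·(231 + j144)/(135 − j48.6)

Z_in ≈ 118 + j149 Ω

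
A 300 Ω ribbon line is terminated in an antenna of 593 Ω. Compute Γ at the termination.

Γ = 0.328

Γ = (Z_L − Z_0)/(Z_L + Z_0) = (593 − 300)/(593 + 300) = 293/893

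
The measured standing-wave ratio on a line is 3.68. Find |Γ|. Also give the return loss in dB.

|Γ| ≈ 0.573; return loss ≈ 4.84 dB

|Γ| = (S − 1)/(S + 1) = (3.68 − 1)/(3.68 + 1) = 2.68/4.68
RL = −20·log₁₀|Γ| = −20·log₁₀(0.573)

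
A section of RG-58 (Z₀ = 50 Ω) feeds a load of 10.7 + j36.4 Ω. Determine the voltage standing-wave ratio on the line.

VSWR ≈ 7.23

Γ = (Z_L − Z_0)/(Z_L + Z_0) = (-39.3 + j36.4)/(60.7 + j36.4)
|Γ| = 53.6/70.8 = 0.757
VSWR = (1 + |Γ|)/(1 − |Γ|) = 1.76/0.243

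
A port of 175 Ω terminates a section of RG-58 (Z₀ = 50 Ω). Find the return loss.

Γ = (175 − 50)/(175 + 50) = 0.556
RL = −20·log₁₀|Γ| = −20·log₁₀(0.556)

RL ≈ 5.11 dB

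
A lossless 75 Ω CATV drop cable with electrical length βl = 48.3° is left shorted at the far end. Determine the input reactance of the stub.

tan(βl) = 1.12
For a shorted stub, Z_in = jZ_0·tan(βl)

X_in ≈ 84.2 Ω (inductive)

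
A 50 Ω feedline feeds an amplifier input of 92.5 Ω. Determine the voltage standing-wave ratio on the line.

Γ = (92.5 − 50)/(92.5 + 50) = 0.298
VSWR = (1 + 0.298)/(1 − 0.298)

VSWR ≈ 1.85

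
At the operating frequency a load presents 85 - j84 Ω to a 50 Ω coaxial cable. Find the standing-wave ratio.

Γ = (Z_L − Z_0)/(Z_L + Z_0) = (35 − j84)/(135 − j84)
|Γ| = 91/159 = 0.572
VSWR = (1 + |Γ|)/(1 − |Γ|) = 1.57/0.428

VSWR ≈ 3.68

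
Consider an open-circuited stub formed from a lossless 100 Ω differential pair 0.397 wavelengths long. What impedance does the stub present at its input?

βl = 2π × 0.397 = 143°
tan(βl) = -0.756
For an open-circuited stub, Z_in = −jZ_0·cot(βl) = −jZ_0/tan(βl)

Z_in ≈ +j132 Ω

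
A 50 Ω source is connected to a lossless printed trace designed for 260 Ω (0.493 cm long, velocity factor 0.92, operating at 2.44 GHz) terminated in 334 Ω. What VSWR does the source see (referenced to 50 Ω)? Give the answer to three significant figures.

VSWR ≈ 6.49

λ = v/f = 0.92·c / 2.44 GHz = 0.113 m
βl = 2π·l/λ = 2π × 0.0436 = 15.7°
tan(βl) = 0.281
Z_in = Z_0·(Z_L + jZ_0·tanβl)/(Z_0 + jZ_L·tanβl) = 319 − j42 Ω
Γ_s = (Z_in − Z_s)/(Z_in + Z_s) = (269 − j42)/(369 − j42), |Γ_s| = 0.733
VSWR = (1 + |Γ_s|)/(1 − |Γ_s|)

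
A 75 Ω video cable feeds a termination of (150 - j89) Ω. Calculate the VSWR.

Γ = (Z_L − Z_0)/(Z_L + Z_0) = (75 − j89)/(225 − j89)
|Γ| = 116/242 = 0.481
VSWR = (1 + |Γ|)/(1 − |Γ|) = 1.48/0.519

VSWR ≈ 2.85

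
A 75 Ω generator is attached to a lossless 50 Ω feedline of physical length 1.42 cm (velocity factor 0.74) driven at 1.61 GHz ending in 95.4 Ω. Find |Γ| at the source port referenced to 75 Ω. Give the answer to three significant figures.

|Γ| ≈ 0.326

λ = v/f = 0.74·c / 1.61 GHz = 0.138 m
βl = 2π·l/λ = 2π × 0.103 = 37.1°
tan(βl) = 0.756
Z_in = Z_0·(Z_L + jZ_0·tanβl)/(Z_0 + jZ_L·tanβl) = 48.7 − j32.4 Ω
Γ_s = (Z_in − Z_s)/(Z_in + Z_s) = (-26.3 − j32.4)/(124 − j32.4), |Γ_s| = 0.326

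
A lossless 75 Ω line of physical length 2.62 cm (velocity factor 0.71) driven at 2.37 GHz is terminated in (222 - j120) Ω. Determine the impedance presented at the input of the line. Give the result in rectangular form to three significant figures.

Z_in ≈ 22.6 + j30.2 Ω

λ = v/f = 0.71·c / 2.37 GHz = 0.0899 m
βl = 2π·l/λ = 2π × 0.292 = 105°
tan(βl) = tan(105°) = -3.75
Z_in = Z_0·(Z_L + jZ_0·tanβl)/(Z_0 + jZ_L·tanβl)
     = 75·(222 − j401)/(-374 − j832)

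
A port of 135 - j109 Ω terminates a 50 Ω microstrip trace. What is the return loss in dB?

Γ = (85 − j109)/(185 − j109), |Γ| = 0.644
RL = −20·log₁₀|Γ| = −20·log₁₀(0.644)

RL ≈ 3.83 dB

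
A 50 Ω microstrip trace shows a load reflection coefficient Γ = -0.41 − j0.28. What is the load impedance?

Z_L = Z_0·(1 + Γ)/(1 − Γ) = 50·(0.59 − j0.28)/(1.41 + j0.28)

Z_L ≈ 18.2 − j13.5 Ω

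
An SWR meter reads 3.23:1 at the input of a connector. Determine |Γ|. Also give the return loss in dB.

|Γ| = (S − 1)/(S + 1) = (3.23 − 1)/(3.23 + 1) = 2.23/4.23
RL = −20·log₁₀|Γ| = −20·log₁₀(0.527)

|Γ| ≈ 0.527; return loss ≈ 5.56 dB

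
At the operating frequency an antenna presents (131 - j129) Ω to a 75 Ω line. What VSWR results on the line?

Γ = (Z_L − Z_0)/(Z_L + Z_0) = (56 − j129)/(206 − j129)
|Γ| = 141/243 = 0.579
VSWR = (1 + |Γ|)/(1 − |Γ|) = 1.58/0.421

VSWR ≈ 3.75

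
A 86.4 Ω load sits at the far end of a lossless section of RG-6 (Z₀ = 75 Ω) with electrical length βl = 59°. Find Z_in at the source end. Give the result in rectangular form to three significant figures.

tan(βl) = tan(59°) = 1.66
Z_in = Z_0·(Z_L + jZ_0·tanβl)/(Z_0 + jZ_L·tanβl)
     = 75·(86.4 + j125)/(75 + j144)

Z_in ≈ 69.7 − j8.73 Ω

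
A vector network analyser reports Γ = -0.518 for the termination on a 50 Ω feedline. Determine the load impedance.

Z_L = Z_0·(1 + Γ)/(1 − Γ) = 50·(0.482)/(1.52)

Z_L ≈ 15.9 Ω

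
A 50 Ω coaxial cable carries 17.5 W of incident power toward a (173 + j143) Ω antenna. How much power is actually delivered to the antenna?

P_delivered ≈ 8.63 W

|Γ| = |(123 + j143)/(223 + j143)| = 0.712
|Γ|² = 0.507
P_refl = |Γ|²·P_inc = 8.87 W, P_del = (1 − |Γ|²)·P_inc = 8.63 W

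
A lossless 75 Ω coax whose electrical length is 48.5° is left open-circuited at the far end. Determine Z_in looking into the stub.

tan(βl) = 1.13
For an open-circuited stub, Z_in = −jZ_0·cot(βl) = −jZ_0/tan(βl)

Z_in ≈ −j66.4 Ω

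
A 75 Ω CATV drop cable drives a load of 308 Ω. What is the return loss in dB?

Γ = (308 − 75)/(308 + 75) = 0.608
RL = −20·log₁₀|Γ| = −20·log₁₀(0.608)

RL ≈ 4.32 dB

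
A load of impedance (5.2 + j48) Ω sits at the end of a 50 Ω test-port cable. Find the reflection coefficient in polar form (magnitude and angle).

Γ ≈ 0.898 ∠ 92°

Γ = (Z_L − Z_0)/(Z_L + Z_0) = (-44.8 + j48)/(55.2 + j48)
|Γ| = 65.7/73.2 = 0.898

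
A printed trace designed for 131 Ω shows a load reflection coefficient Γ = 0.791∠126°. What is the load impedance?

Z_L ≈ 19.2 + j65.6 Ω

Z_L = Z_0·(1 + Γ)/(1 − Γ) = 131·(0.535 + j0.64)/(1.46 − j0.64)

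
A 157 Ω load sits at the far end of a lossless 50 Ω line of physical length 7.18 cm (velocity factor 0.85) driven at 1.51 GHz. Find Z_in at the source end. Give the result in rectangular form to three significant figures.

Z_in ≈ 55.7 + j63.5 Ω

λ = v/f = 0.85·c / 1.51 GHz = 0.169 m
βl = 2π·l/λ = 2π × 0.425 = 153°
tan(βl) = tan(153°) = -0.508
Z_in = Z_0·(Z_L + jZ_0·tanβl)/(Z_0 + jZ_L·tanβl)
     = 50·(157 − j25.4)/(50 − j79.8)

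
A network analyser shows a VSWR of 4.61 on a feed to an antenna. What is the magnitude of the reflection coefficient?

|Γ| ≈ 0.643

|Γ| = (S − 1)/(S + 1) = (4.61 − 1)/(4.61 + 1) = 3.61/5.61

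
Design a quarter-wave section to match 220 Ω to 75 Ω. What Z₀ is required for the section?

Z_qwt ≈ 128 Ω

Z_qwt = √(Z_0·R_L) = √(75 × 220) = √16500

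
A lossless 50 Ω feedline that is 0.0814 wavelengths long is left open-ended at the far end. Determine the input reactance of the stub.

X_in ≈ -89.1 Ω (capacitive)

βl = 2π × 0.0814 = 29.3°
tan(βl) = 0.561
For an open-ended stub, Z_in = −jZ_0·cot(βl) = −jZ_0/tan(βl)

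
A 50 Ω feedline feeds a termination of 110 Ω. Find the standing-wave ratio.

For a purely resistive load, VSWR = R_L/Z_0 or Z_0/R_L (whichever > 1) = 110/50

VSWR ≈ 2.2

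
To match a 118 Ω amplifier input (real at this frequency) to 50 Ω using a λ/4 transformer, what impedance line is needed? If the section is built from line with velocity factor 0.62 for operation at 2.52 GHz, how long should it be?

Z_qwt ≈ 76.8 Ω; length ≈ 1.85 cm

Z_qwt = √(Z_0·R_L) = √(50 × 118) = √5900
λ = 0.62·c/f = 0.0738 m, so l = λ/4 = 0.0185 m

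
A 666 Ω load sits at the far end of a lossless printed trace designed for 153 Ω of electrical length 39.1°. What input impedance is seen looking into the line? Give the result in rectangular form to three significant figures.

tan(βl) = tan(39.1°) = 0.813
Z_in = Z_0·(Z_L + jZ_0·tanβl)/(Z_0 + jZ_L·tanβl)
     = 153·(666 + j124)/(153 + j541)

Z_in ≈ 81.8 − j165 Ω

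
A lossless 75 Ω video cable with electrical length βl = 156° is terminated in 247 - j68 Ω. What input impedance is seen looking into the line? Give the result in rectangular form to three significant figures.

tan(βl) = tan(156°) = -0.445
Z_in = Z_0·(Z_L + jZ_0·tanβl)/(Z_0 + jZ_L·tanβl)
     = 75·(247 − j101)/(44.7 − j110)

Z_in ≈ 118 + j120 Ω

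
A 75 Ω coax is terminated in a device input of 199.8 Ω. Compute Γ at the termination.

Γ = (Z_L − Z_0)/(Z_L + Z_0) = (199.8 − 75)/(199.8 + 75) = 124.8/274.8

Γ = 0.454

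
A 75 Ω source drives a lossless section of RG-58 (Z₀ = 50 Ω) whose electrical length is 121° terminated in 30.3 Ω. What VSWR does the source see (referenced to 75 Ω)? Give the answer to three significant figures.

VSWR ≈ 1.62

tan(βl) = -1.66
Z_in = Z_0·(Z_L + jZ_0·tanβl)/(Z_0 + jZ_L·tanβl) = 56.6 − j26.1 Ω
Γ_s = (Z_in − Z_s)/(Z_in + Z_s) = (-18.4 − j26.1)/(132 − j26.1), |Γ_s| = 0.238
VSWR = (1 + |Γ_s|)/(1 − |Γ_s|)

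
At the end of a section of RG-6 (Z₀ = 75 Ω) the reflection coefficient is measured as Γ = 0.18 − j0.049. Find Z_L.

Z_L ≈ 107 − j10.9 Ω

Z_L = Z_0·(1 + Γ)/(1 − Γ) = 75·(1.18 − j0.049)/(0.82 + j0.049)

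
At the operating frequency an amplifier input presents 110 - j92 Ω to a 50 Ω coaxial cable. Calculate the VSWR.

Γ = (Z_L − Z_0)/(Z_L + Z_0) = (60 − j92)/(160 − j92)
|Γ| = 110/185 = 0.595
VSWR = (1 + |Γ|)/(1 − |Γ|) = 1.6/0.405

VSWR ≈ 3.94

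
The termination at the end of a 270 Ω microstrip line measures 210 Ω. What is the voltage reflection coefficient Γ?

Γ = (Z_L − Z_0)/(Z_L + Z_0) = (210 − 270)/(210 + 270) = -60/480

Γ = -0.125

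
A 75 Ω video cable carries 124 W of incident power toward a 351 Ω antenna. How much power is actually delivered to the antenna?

Γ = (351 − 75)/(351 + 75) = 0.648
|Γ|² = 0.42
P_refl = |Γ|²·P_inc = 52 W, P_del = (1 − |Γ|²)·P_inc = 72 W

P_delivered ≈ 72 W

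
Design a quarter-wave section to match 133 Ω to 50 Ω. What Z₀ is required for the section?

Z_qwt = √(Z_0·R_L) = √(50 × 133) = √6650

Z_qwt ≈ 81.5 Ω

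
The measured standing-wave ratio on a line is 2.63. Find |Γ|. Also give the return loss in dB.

|Γ| ≈ 0.449; return loss ≈ 6.95 dB

|Γ| = (S − 1)/(S + 1) = (2.63 − 1)/(2.63 + 1) = 1.63/3.63
RL = −20·log₁₀|Γ| = −20·log₁₀(0.449)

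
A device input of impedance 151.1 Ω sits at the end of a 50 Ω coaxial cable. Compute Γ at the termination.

Γ = 0.503

Γ = (Z_L − Z_0)/(Z_L + Z_0) = (151.1 − 50)/(151.1 + 50) = 101.1/201.1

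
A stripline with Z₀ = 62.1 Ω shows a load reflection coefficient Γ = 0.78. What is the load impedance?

Z_L = Z_0·(1 + Γ)/(1 − Γ) = 62.1·(1.78)/(0.22)

Z_L ≈ 502 Ω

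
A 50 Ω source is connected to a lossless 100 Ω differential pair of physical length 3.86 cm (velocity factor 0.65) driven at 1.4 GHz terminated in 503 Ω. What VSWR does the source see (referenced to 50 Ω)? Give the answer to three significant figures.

λ = v/f = 0.65·c / 1.4 GHz = 0.139 m
βl = 2π·l/λ = 2π × 0.277 = 99.8°
tan(βl) = -5.81
Z_in = Z_0·(Z_L + jZ_0·tanβl)/(Z_0 + jZ_L·tanβl) = 20.4 + j16.5 Ω
Γ_s = (Z_in − Z_s)/(Z_in + Z_s) = (-29.6 + j16.5)/(70.4 + j16.5), |Γ_s| = 0.468
VSWR = (1 + |Γ_s|)/(1 − |Γ_s|)

VSWR ≈ 2.76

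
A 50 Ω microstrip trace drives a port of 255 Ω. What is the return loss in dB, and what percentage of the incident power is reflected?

Γ = (255 − 50)/(255 + 50) = 0.672
RL = −20·log₁₀(0.672) = 3.45 dB
P_refl/P_inc = |Γ|² = 0.452

RL ≈ 3.45 dB; 45.2% of incident power reflected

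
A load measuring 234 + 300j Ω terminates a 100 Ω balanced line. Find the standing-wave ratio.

Γ = (Z_L − Z_0)/(Z_L + Z_0) = (134 + j300)/(334 + j300)
|Γ| = 329/449 = 0.732
VSWR = (1 + |Γ|)/(1 − |Γ|) = 1.73/0.268

VSWR ≈ 6.46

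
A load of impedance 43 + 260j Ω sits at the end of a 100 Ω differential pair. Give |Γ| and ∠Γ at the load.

Γ ≈ 0.897 ∠ 41.2°

Γ = (Z_L − Z_0)/(Z_L + Z_0) = (-57 + j260)/(143 + j260)
|Γ| = 266/297 = 0.897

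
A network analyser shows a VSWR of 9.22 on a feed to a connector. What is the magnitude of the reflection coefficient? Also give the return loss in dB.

|Γ| ≈ 0.804; return loss ≈ 1.89 dB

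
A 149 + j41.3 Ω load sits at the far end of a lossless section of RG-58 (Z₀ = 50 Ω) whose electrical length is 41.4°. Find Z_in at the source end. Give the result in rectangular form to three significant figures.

Z_in ≈ 38 − j52.8 Ω

tan(βl) = tan(41.4°) = 0.882
Z_in = Z_0·(Z_L + jZ_0·tanβl)/(Z_0 + jZ_L·tanβl)
     = 50·(149 + j85.4)/(13.6 + j131)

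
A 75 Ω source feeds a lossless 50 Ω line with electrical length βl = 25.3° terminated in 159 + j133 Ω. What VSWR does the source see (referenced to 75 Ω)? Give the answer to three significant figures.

VSWR ≈ 4.07

tan(βl) = 0.473
Z_in = Z_0·(Z_L + jZ_0·tanβl)/(Z_0 + jZ_L·tanβl) = 83.6 − j120 Ω
Γ_s = (Z_in − Z_s)/(Z_in + Z_s) = (8.64 − j120)/(159 − j120), |Γ_s| = 0.605
VSWR = (1 + |Γ_s|)/(1 − |Γ_s|)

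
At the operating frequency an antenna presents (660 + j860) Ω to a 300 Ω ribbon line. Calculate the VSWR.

VSWR ≈ 6.23

Γ = (Z_L − Z_0)/(Z_L + Z_0) = (360 + j860)/(960 + j860)
|Γ| = 932/1290 = 0.723
VSWR = (1 + |Γ|)/(1 − |Γ|) = 1.72/0.277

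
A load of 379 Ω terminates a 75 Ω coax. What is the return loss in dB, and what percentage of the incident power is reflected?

Γ = (379 − 75)/(379 + 75) = 0.67
RL = −20·log₁₀(0.67) = 3.48 dB
P_refl/P_inc = |Γ|² = 0.448

RL ≈ 3.48 dB; 44.8% of incident power reflected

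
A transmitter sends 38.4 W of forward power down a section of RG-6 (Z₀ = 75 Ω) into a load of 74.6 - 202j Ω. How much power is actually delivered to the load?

P_delivered ≈ 13.6 W

|Γ| = |(-0.4 − j202)/(149.6 − j202)| = 0.804
|Γ|² = 0.646
P_refl = |Γ|²·P_inc = 24.8 W, P_del = (1 − |Γ|²)·P_inc = 13.6 W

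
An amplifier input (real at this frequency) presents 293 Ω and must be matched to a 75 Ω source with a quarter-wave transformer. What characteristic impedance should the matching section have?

Z_qwt ≈ 148 Ω

Z_qwt = √(Z_0·R_L) = √(75 × 293) = √21980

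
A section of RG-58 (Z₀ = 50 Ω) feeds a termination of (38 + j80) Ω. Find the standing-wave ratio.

VSWR ≈ 5.25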